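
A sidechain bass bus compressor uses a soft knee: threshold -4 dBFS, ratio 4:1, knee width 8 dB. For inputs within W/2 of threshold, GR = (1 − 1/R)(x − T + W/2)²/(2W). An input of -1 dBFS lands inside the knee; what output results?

x − T + W/2 = -1 − (-4) + 4 = 7.
GR = (1 − 1/4) × 7² / 16 = 0.75 × 49 / 16 = 2.296875 dB.
Output = -1 − 2.296875 = -3.296875 dBFS.

-3.296875 dBFS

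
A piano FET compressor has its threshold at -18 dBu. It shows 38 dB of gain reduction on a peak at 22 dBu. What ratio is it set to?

Input overshoot = 22 − (-18) = 40 dB.
Output overshoot = 40 − 38 = 2 dB.
Ratio = input overshoot / output overshoot = 40 / 2 = 20.

20:1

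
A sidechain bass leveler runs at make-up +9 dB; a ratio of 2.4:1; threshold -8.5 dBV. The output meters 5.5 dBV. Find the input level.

Remove make-up: 5.5 − 9 = -3.5 dBV.
The compressed level sits -3.5 − (-8.5) = 5 dB over threshold.
Before 2.4:1 compression the overshoot was 5 × 2.4 = 12 dB, so input = -8.5 + 12 = 3.5 dBV.

3.5 dBV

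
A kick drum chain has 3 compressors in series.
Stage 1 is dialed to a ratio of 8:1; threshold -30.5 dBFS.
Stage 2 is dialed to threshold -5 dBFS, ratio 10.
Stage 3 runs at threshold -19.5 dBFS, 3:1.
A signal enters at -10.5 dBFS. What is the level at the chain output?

-28 dBFS

Stage 1: -10.5 dBFS is 20 dB over -30.5 dBFS; at 8:1 that becomes 2.5 dB over, giving -28 dBFS.
Stage 2: below threshold (-28 ≤ -5); passes unchanged; output -28 dBFS.
Stage 3: -28 dBFS is at or below the -19.5 dBFS threshold — no compression; output -28 dBFS.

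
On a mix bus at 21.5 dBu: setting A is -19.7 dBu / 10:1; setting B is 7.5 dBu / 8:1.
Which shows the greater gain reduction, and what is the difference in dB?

A: GR = 41.2 − 41.2/10 = 37.08 dB.
B: GR = 14 − 14/8 = 12.25 dB.
A applies 24.83 dB more gain reduction.

A, by 24.83 dB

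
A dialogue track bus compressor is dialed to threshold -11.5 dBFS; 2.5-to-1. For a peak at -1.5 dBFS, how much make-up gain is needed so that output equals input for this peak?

6 dB

Without make-up, output = threshold + overshoot/2.5 = -11.5 + 4 = -7.5 dBFS.
Gap to target: 6 dB.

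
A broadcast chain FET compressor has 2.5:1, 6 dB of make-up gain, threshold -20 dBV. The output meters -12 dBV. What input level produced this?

Before make-up, the level was -12 − 6 = -18 dBV.
The compressed level sits -18 − (-20) = 2 dB over threshold.
Undo the ratio: input overshoot = 2 × 2.5 = 5 dB, giving input = -15 dBV.

-15 dBV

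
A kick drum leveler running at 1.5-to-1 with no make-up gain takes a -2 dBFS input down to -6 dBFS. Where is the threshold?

-14 dBFS

Input is 12 dB above T (since output overshoot × R = input overshoot: (-6 − T)·1.5 = -2 − T gives T = -14 dBFS).
Check: -14 + (-2 − (-14))/1.5 = -14 + 8 = -6 dBFS. ✓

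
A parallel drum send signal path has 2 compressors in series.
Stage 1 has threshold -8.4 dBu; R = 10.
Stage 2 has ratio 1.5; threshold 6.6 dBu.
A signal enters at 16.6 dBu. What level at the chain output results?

Stage 1: 25 dB above -8.4 dBu, reduced 10:1 to 2.5 dB above → -5.9 dBu.
Stage 2: -5.9 dBu is at or below the 6.6 dBu threshold — no compression; output -5.9 dBu.

-5.9 dBu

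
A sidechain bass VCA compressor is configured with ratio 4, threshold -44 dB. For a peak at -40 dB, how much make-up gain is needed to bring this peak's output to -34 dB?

Overshoot 4 dB → 4/4 = 1 dB after compression, so the compressed level is -44 + 1 = -43 dB.
Make-up = target − compressed = -34 − (-43) = 9 dB.

9 dB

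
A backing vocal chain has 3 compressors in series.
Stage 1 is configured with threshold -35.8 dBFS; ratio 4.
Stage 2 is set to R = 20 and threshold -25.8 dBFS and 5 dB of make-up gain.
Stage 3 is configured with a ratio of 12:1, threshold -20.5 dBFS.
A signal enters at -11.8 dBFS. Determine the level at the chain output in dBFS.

-24.8 dBFS

Stage 1: -11.8 dBFS is 24 dB over -35.8 dBFS; at 4:1 that becomes 6 dB over, giving -29.8 dBFS.
Stage 2: -29.8 dBFS is at or below the -25.8 dBFS threshold — no compression; make-up brings it to -24.8 dBFS.
Stage 3: -24.8 dBFS is at or below the -20.5 dBFS threshold — no compression; output -24.8 dBFS.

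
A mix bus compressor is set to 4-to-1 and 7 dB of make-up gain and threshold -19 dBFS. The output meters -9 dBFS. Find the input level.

Stripping the +7 dB make-up gives -16 dBFS at the gain stage.
The compressed level sits -16 − (-19) = 3 dB over threshold.
Input overshoot = R × output overshoot = 12 dB → input = -19 + 12 = -7 dBFS.

-7 dBFS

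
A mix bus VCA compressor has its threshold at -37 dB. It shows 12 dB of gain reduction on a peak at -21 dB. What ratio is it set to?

Input overshoot = -21 − (-37) = 16 dB.
Output overshoot = 16 − 12 = 4 dB.
Ratio = input overshoot / output overshoot = 16 / 4 = 4.

4:1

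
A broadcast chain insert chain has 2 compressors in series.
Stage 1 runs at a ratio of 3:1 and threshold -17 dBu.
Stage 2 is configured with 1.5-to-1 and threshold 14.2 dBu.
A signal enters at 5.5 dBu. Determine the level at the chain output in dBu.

Stage 1: overshoot 22.5 dB → 22.5/3 = 7.5 dB → -9.5 dBu.
Stage 2: -9.5 dBu ≤ 14.2 dBu, so stage 2 doesn't engage; output -9.5 dBu.

-9.5 dBu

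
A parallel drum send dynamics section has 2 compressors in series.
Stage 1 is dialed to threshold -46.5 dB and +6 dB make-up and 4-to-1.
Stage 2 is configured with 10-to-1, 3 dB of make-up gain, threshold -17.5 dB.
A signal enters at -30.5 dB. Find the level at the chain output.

-33.5 dB

Stage 1: 16 dB above -46.5 dB, reduced 4:1 to 4 dB above → -42.5 dB; +6 dB make-up → -36.5 dB.
Stage 2: -36.5 dB ≤ -17.5 dB, so stage 2 doesn't engage; make-up brings it to -33.5 dB.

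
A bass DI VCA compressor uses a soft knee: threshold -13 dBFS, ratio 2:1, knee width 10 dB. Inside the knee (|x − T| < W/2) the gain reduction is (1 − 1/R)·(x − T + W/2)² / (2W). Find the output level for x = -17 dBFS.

-17.025 dBFS

x − T + W/2 = -17 − (-13) + 5 = 1.
GR = (1 − 1/2) × 1² / 20 = 0.5 × 1 / 20 = 0.025 dB.
Output = -17 − 0.025 = -17.025 dBFS.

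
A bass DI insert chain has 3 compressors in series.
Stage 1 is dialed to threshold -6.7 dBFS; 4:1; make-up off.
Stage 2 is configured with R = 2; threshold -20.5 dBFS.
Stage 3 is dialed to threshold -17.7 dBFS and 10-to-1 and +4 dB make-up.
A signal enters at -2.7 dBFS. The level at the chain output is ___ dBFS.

Stage 1: overshoot 4 dB → 4/4 = 1 dB → -5.7 dBFS.
Stage 2: overshoot 14.8 dB → 14.8/2 = 7.4 dB → -13.1 dBFS.
Stage 3: 4.6 dB above -17.7 dBFS, reduced 10:1 to 0.46 dB above → -17.24 dBFS; +4 dB make-up → -13.24 dBFS.

-13.24 dBFS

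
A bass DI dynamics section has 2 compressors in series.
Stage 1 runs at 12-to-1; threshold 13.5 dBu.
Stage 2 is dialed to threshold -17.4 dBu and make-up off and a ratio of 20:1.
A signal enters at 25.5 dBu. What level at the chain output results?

Stage 1: 25.5 dBu is 12 dB over 13.5 dBu; at 12:1 that becomes 1 dB over, giving 14.5 dBu.
Stage 2: 31.9 dB above -17.4 dBu, reduced 20:1 to 1.595 dB above → -15.805 dBu.

-15.805 dBu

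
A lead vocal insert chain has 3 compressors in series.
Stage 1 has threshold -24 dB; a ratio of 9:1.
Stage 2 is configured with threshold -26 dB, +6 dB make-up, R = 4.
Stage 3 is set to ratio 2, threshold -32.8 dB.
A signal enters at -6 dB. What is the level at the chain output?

Stage 1: 18 dB above -24 dB, reduced 9:1 to 2 dB above → -22 dB.
Stage 2: -22 dB is 4 dB over -26 dB; at 4:1 that becomes 1 dB over, giving -25 dB; +6 dB make-up → -19 dB.
Stage 3: 13.8 dB above -32.8 dB, reduced 2:1 to 6.9 dB above → -25.9 dB.

-25.9 dB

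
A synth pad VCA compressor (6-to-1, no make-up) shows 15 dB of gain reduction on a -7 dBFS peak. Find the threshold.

Gain reduction = -7 − (-22) = 15 dB; output overshoot = GR / (R − 1) = 15 / 5 = 3 dB.
Threshold = output − output overshoot = -22 − 3 = -25 dBFS.

-25 dBFS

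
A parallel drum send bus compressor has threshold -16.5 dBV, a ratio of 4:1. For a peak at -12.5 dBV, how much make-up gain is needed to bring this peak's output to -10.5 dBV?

5 dB

Without make-up, output = threshold + overshoot/4 = -16.5 + 1 = -15.5 dBV.
Gap to target: 5 dB.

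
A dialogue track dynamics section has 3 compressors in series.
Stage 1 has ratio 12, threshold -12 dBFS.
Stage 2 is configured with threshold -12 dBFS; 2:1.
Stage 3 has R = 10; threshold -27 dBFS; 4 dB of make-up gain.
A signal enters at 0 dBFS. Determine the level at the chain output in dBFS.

-21.45 dBFS

Stage 1: 0 dBFS is 12 dB over -12 dBFS; at 12:1 that becomes 1 dB over, giving -11 dBFS.
Stage 2: -11 dBFS is 1 dB over -12 dBFS; at 2:1 that becomes 0.5 dB over, giving -11.5 dBFS.
Stage 3: 15.5 dB above -27 dBFS, reduced 10:1 to 1.55 dB above → -25.45 dBFS; +4 dB make-up → -21.45 dBFS.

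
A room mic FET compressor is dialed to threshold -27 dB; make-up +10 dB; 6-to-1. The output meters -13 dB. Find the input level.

-3 dB

Stripping the +10 dB make-up gives -23 dB at the gain stage.
The compressed level sits -23 − (-27) = 4 dB over threshold.
Before 6:1 compression the overshoot was 4 × 6 = 24 dB, so input = -27 + 24 = -3 dB.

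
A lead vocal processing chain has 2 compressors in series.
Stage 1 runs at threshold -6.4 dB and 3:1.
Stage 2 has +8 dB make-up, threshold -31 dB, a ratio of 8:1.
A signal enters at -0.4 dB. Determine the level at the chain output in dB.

Stage 1: overshoot 6 dB → 6/3 = 2 dB → -4.4 dB.
Stage 2: overshoot 26.6 dB → 26.6/8 = 3.325 dB → -27.675 dB; +8 dB make-up → -19.675 dB.

-19.675 dB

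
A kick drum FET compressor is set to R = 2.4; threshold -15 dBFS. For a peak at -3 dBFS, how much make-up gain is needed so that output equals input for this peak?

The peak compresses to -15 + 12/2.4 = -10 dBFS.
To reach -3 dBFS requires -3 − (-10) = 7 dB of make-up.

7 dB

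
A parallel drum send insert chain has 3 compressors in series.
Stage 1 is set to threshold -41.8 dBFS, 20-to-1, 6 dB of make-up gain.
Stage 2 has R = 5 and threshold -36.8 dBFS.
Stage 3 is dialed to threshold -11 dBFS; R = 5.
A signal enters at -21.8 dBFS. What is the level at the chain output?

Stage 1: -21.8 dBFS is 20 dB over -41.8 dBFS; at 20:1 that becomes 1 dB over, giving -40.8 dBFS; +6 dB make-up → -34.8 dBFS.
Stage 2: 2 dB above -36.8 dBFS, reduced 5:1 to 0.4 dB above → -36.4 dBFS.
Stage 3: below threshold (-36.4 ≤ -11); passes unchanged; output -36.4 dBFS.

-36.4 dBFS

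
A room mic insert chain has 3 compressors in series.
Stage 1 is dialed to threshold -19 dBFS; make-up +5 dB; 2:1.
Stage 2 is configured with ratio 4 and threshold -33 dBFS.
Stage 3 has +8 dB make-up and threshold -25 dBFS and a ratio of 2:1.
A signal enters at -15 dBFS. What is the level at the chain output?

Stage 1: overshoot 4 dB → 4/2 = 2 dB → -17 dBFS; +5 dB make-up → -12 dBFS.
Stage 2: overshoot 21 dB → 21/4 = 5.25 dB → -27.75 dBFS.
Stage 3: below threshold (-27.75 ≤ -25); passes unchanged; make-up brings it to -19.75 dBFS.

-19.75 dBFS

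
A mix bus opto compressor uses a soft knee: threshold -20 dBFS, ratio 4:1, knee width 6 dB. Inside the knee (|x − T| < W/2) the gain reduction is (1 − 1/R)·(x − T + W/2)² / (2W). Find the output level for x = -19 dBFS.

-20 dBFS

x − T + W/2 = -19 − (-20) + 3 = 4.
GR = (1 − 1/4) × 4² / 12 = 0.75 × 16 / 12 = 1 dB.
Output = -19 − 1 = -20 dBFS.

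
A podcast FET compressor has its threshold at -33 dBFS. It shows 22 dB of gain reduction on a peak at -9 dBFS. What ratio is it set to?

12:1

Input overshoot = -9 − (-33) = 24 dB.
Output overshoot = 24 − 22 = 2 dB.
Ratio = input overshoot / output overshoot = 24 / 2 = 12.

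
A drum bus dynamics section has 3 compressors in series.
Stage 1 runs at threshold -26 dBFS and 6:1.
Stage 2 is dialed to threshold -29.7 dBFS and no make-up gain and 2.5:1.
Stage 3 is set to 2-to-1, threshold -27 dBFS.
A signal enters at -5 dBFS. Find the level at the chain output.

Stage 1: 21 dB above -26 dBFS, reduced 6:1 to 3.5 dB above → -22.5 dBFS.
Stage 2: overshoot 7.2 dB → 7.2/2.5 = 2.88 dB → -26.82 dBFS.
Stage 3: -26.82 dBFS is 0.18 dB over -27 dBFS; at 2:1 that becomes 0.09 dB over, giving -26.91 dBFS.

-26.91 dBFS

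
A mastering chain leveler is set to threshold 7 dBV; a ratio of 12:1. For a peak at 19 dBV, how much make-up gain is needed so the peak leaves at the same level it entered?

11 dB

Overshoot 12 dB → 12/12 = 1 dB after compression, so the compressed level is 7 + 1 = 8 dBV.
Make-up = target − compressed = 19 − 8 = 11 dB.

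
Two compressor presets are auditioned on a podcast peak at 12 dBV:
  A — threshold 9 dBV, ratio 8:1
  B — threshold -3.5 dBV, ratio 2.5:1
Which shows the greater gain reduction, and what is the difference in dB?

B, by 6.675 dB

A: 3 dB over, compressed to 0.375 dB over, so 2.625 dB of GR.
B: 15.5 dB over, compressed to 6.2 dB over, so 9.3 dB of GR.
B reduces 6.675 dB more.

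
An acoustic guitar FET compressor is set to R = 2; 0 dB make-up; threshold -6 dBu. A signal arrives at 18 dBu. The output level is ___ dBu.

The input is 24 dB above the -6 dBu threshold.
At 2:1 the overshoot is divided by 2, leaving 12 dB above threshold.
Output = -6 + 12 = 6 dBu.

6 dBu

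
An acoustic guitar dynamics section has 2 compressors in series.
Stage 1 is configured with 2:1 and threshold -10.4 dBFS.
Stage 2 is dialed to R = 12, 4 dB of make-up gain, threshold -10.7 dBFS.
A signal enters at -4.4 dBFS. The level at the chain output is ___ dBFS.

-6.425 dBFS

Stage 1: overshoot 6 dB → 6/2 = 3 dB → -7.4 dBFS.
Stage 2: 3.3 dB above -10.7 dBFS, reduced 12:1 to 0.275 dB above → -10.425 dBFS; +4 dB make-up → -6.425 dBFS.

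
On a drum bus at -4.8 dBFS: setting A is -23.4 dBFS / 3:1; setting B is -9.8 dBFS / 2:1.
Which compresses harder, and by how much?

A: GR = 18.6 − 18.6/3 = 12.4 dB.
B: GR = 5 − 5/2 = 2.5 dB.
A reduces 9.9 dB more.

A, by 9.9 dB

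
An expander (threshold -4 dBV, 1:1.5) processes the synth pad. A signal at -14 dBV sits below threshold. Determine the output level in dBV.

-19 dBV

The input is 10 dB below the -4 dBV threshold.
A 1:1.5 expander multiplies undershoot by 1.5: 10 × 1.5 = 15 dB below threshold.
Output = -4 − 15 = -19 dBV.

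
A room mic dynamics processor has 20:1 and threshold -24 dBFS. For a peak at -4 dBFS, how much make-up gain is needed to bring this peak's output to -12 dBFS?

11 dB

Without make-up, output = threshold + overshoot/20 = -24 + 1 = -23 dBFS.
Gap to target: 11 dB.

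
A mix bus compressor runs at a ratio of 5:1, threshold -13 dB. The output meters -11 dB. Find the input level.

That's 2 dB above the -13 dB threshold.
Before 5:1 compression the overshoot was 2 × 5 = 10 dB, so input = -13 + 10 = -3 dB.

-3 dB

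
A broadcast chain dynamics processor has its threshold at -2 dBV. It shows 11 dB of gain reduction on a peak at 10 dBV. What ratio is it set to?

Input overshoot = 10 − (-2) = 12 dB.
Output overshoot = 12 − 11 = 1 dB.
Ratio = input overshoot / output overshoot = 12 / 1 = 12.

12:1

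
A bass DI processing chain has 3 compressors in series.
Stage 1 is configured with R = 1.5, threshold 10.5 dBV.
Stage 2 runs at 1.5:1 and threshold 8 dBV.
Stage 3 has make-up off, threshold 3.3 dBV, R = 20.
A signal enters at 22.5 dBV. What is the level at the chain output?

Stage 1: 12 dB above 10.5 dBV, reduced 1.5:1 to 8 dB above → 18.5 dBV.
Stage 2: 18.5 dBV is 10.5 dB over 8 dBV; at 1.5:1 that becomes 7 dB over, giving 15 dBV.
Stage 3: overshoot 11.7 dB → 11.7/20 = 0.585 dB → 3.885 dBV.

3.885 dBV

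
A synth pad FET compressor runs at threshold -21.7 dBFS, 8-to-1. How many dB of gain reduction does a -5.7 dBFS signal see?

14 dB

The signal is 16 dB above threshold.
A 8:1 ratio leaves 2 dB of that excess.
So the signal is attenuated by 16 − 2 = 14 dB.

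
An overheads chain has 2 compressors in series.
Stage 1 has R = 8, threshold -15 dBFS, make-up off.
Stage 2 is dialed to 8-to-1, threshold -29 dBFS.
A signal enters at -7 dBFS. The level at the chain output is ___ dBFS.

-27.125 dBFS

Stage 1: 8 dB above -15 dBFS, reduced 8:1 to 1 dB above → -14 dBFS.
Stage 2: 15 dB above -29 dBFS, reduced 8:1 to 1.875 dB above → -27.125 dBFS.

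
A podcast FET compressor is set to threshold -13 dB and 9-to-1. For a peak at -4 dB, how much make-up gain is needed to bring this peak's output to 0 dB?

12 dB

Without make-up, output = threshold + overshoot/9 = -13 + 1 = -12 dB.
Gap to target: 12 dB.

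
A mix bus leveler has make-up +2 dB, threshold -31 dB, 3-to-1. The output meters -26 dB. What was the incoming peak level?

Remove make-up: -26 − 2 = -28 dB.
The compressed level sits -28 − (-31) = 3 dB over threshold.
Before 3:1 compression the overshoot was 3 × 3 = 9 dB, so input = -31 + 9 = -22 dB.

-22 dB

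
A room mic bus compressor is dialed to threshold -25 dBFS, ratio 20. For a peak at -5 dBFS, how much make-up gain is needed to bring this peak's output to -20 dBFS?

4 dB

Overshoot 20 dB → 20/20 = 1 dB after compression, so the compressed level is -25 + 1 = -24 dBFS.
Make-up = target − compressed = -20 − (-24) = 4 dB.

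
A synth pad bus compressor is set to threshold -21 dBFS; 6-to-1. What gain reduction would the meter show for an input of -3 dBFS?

15 dB

The signal is 18 dB above threshold.
A 6:1 ratio leaves 3 dB of that excess.
Gain reduction = 18 − 3 = 15 dB.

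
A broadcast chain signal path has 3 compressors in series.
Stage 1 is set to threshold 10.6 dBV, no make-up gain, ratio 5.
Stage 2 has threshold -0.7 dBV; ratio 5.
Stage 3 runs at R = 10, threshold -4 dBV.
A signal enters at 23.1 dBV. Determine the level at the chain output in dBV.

Stage 1: 12.5 dB above 10.6 dBV, reduced 5:1 to 2.5 dB above → 13.1 dBV.
Stage 2: overshoot 13.8 dB → 13.8/5 = 2.76 dB → 2.06 dBV.
Stage 3: 6.06 dB above -4 dBV, reduced 10:1 to 0.606 dB above → -3.394 dBV.

-3.394 dBV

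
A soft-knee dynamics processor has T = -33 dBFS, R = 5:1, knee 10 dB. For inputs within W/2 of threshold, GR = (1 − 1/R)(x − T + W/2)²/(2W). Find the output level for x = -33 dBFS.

-34 dBFS

x − T + W/2 = -33 − (-33) + 5 = 5.
GR = (1 − 1/5) × 5² / 20 = 0.8 × 25 / 20 = 1 dB.
Output = -33 − 1 = -34 dBFS.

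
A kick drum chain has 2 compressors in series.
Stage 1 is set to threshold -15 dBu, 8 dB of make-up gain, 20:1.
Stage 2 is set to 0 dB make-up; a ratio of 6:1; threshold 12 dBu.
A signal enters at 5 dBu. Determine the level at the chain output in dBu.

-6 dBu

Stage 1: 20 dB above -15 dBu, reduced 20:1 to 1 dB above → -14 dBu; +8 dB make-up → -6 dBu.
Stage 2: -6 dBu is at or below the 12 dBu threshold — no compression; output -6 dBu.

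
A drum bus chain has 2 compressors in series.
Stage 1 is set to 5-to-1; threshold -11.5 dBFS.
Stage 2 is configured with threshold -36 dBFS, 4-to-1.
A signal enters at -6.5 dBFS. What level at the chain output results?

Stage 1: 5 dB above -11.5 dBFS, reduced 5:1 to 1 dB above → -10.5 dBFS.
Stage 2: 25.5 dB above -36 dBFS, reduced 4:1 to 6.375 dB above → -29.625 dBFS.

-29.625 dBFS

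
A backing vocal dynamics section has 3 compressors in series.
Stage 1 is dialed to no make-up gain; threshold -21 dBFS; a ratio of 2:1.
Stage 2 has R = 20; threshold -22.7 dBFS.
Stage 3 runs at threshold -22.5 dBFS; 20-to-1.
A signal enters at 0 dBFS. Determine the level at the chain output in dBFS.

Stage 1: overshoot 21 dB → 21/2 = 10.5 dB → -10.5 dBFS.
Stage 2: overshoot 12.2 dB → 12.2/20 = 0.61 dB → -22.09 dBFS.
Stage 3: 0.41 dB above -22.5 dBFS, reduced 20:1 to 0.0205 dB above → -22.4795 dBFS.

-22.4795 dBFS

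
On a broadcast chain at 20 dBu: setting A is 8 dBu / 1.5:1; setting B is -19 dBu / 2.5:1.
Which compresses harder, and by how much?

A: 12 dB over, compressed to 8 dB over, so 4 dB of GR.
B: 39 dB over, compressed to 15.6 dB over, so 23.4 dB of GR.
Difference: 19.4 dB in favour of B.

B, by 19.4 dB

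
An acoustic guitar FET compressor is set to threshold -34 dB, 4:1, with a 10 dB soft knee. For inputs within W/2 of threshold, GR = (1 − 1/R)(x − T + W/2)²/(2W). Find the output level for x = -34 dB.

x − T + W/2 = -34 − (-34) + 5 = 5.
GR = (1 − 1/4) × 5² / 20 = 0.75 × 25 / 20 = 0.9375 dB.
Output = -34 − 0.9375 = -34.9375 dB.

-34.9375 dB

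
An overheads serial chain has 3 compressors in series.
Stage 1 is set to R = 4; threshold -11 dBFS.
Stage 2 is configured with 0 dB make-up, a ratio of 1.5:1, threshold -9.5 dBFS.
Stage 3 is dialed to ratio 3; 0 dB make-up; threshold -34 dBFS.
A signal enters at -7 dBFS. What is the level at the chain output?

-26 dBFS

Stage 1: overshoot 4 dB → 4/4 = 1 dB → -10 dBFS.
Stage 2: -10 dBFS ≤ -9.5 dBFS, so stage 2 doesn't engage; output -10 dBFS.
Stage 3: -10 dBFS is 24 dB over -34 dBFS; at 3:1 that becomes 8 dB over, giving -26 dBFS.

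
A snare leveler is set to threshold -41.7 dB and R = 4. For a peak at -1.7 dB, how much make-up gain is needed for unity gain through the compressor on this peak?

The peak compresses to -41.7 + 40/4 = -31.7 dB.
To reach -1.7 dB requires -1.7 − (-31.7) = 30 dB of make-up.

30 dB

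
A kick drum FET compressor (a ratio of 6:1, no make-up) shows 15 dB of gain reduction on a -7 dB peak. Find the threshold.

Gain reduction = -7 − (-22) = 15 dB; output overshoot = GR / (R − 1) = 15 / 5 = 3 dB.
Threshold = output − output overshoot = -22 − 3 = -25 dB.

-25 dB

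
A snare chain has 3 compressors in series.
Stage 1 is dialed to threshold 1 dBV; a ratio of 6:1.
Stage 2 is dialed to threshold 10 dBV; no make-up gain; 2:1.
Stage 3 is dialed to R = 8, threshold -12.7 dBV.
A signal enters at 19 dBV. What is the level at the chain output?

Stage 1: overshoot 18 dB → 18/6 = 3 dB → 4 dBV.
Stage 2: 4 dBV is at or below the 10 dBV threshold — no compression; output 4 dBV.
Stage 3: 4 dBV is 16.7 dB over -12.7 dBV; at 8:1 that becomes 2.0875 dB over, giving -10.6125 dBV.

-10.6125 dBV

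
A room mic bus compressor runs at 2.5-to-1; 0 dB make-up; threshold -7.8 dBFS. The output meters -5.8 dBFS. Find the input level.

-2.8 dBFS

That's 2 dB above the -7.8 dBFS threshold.
Undo the ratio: input overshoot = 2 × 2.5 = 5 dB, giving input = -2.8 dBFS.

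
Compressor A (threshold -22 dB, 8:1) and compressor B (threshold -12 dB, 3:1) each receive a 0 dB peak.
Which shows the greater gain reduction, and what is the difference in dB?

A, by 11.25 dB

A: 22 dB over, compressed to 2.75 dB over, so 19.25 dB of GR.
B: 12 dB over, compressed to 4 dB over, so 8 dB of GR.
A reduces 11.25 dB more.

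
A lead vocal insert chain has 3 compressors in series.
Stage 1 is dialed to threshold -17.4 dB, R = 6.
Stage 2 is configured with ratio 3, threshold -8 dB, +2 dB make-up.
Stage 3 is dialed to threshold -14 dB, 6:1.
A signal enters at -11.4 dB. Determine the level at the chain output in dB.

Stage 1: 6 dB above -17.4 dB, reduced 6:1 to 1 dB above → -16.4 dB.
Stage 2: -16.4 dB is at or below the -8 dB threshold — no compression; make-up brings it to -14.4 dB.
Stage 3: below threshold (-14.4 ≤ -14); passes unchanged; output -14.4 dB.

-14.4 dB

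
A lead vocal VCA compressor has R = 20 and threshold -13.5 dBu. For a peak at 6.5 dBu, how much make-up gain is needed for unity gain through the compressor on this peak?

19 dB

Overshoot 20 dB → 20/20 = 1 dB after compression, so the compressed level is -13.5 + 1 = -12.5 dBu.
Make-up = target − compressed = 6.5 − (-12.5) = 19 dB.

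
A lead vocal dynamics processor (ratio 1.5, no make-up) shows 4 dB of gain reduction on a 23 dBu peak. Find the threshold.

11 dBu

Input is 12 dB above T (since output overshoot × R = input overshoot: (19 − T)·1.5 = 23 − T gives T = 11 dBu).
Check: 11 + (23 − 11)/1.5 = 11 + 8 = 19 dBu. ✓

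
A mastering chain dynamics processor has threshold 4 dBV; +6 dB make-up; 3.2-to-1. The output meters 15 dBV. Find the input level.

Before make-up, the level was 15 − 6 = 9 dBV.
Post-compression overshoot = 9 − 4 = 5 dB.
Undo the ratio: input overshoot = 5 × 3.2 = 16 dB, giving input = 20 dBV.

20 dBV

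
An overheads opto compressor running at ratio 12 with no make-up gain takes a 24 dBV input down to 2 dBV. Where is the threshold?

0 dBV

Input is 24 dB above T (since output overshoot × R = input overshoot: (2 − T)·12 = 24 − T gives T = 0 dBV).
Check: 0 + (24 − 0)/12 = 0 + 2 = 2 dBV. ✓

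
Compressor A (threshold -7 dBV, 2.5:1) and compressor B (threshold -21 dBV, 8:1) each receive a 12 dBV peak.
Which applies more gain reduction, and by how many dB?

B, by 17.475 dB

A: overshoot 19 dB → output overshoot 7.6 dB → GR 11.4 dB.
B: overshoot 33 dB → output overshoot 4.125 dB → GR 28.875 dB.
B applies 17.475 dB more gain reduction.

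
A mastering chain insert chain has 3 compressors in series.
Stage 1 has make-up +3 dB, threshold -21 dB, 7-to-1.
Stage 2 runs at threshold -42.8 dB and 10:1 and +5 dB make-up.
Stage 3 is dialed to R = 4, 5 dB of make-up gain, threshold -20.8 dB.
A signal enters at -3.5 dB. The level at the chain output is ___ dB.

Stage 1: overshoot 17.5 dB → 17.5/7 = 2.5 dB → -18.5 dB; +3 dB make-up → -15.5 dB.
Stage 2: 27.3 dB above -42.8 dB, reduced 10:1 to 2.73 dB above → -40.07 dB; +5 dB make-up → -35.07 dB.
Stage 3: below threshold (-35.07 ≤ -20.8); passes unchanged; make-up brings it to -30.07 dB.

-30.07 dB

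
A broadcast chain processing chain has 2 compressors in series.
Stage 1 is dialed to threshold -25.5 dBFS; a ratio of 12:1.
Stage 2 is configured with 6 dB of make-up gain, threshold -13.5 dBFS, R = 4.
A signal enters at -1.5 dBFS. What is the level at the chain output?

-17.5 dBFS

Stage 1: 24 dB above -25.5 dBFS, reduced 12:1 to 2 dB above → -23.5 dBFS.
Stage 2: -23.5 dBFS ≤ -13.5 dBFS, so stage 2 doesn't engage; make-up brings it to -17.5 dBFS.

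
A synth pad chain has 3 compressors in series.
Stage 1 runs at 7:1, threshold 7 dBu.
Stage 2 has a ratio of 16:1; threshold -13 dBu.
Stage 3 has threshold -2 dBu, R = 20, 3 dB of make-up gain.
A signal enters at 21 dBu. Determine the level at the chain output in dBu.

Stage 1: 14 dB above 7 dBu, reduced 7:1 to 2 dB above → 9 dBu.
Stage 2: 9 dBu is 22 dB over -13 dBu; at 16:1 that becomes 1.375 dB over, giving -11.625 dBu.
Stage 3: below threshold (-11.625 ≤ -2); passes unchanged; make-up brings it to -8.625 dBu.

-8.625 dBu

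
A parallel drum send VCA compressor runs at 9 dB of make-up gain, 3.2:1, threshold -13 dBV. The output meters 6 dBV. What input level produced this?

19 dBV

Before make-up, the level was 6 − 9 = -3 dBV.
Post-compression overshoot = -3 − (-13) = 10 dB.
Input overshoot = R × output overshoot = 32 dB → input = -13 + 32 = 19 dBV.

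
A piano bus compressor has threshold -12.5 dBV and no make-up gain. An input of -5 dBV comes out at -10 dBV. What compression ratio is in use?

Input overshoot = -5 − (-12.5) = 7.5 dB; output overshoot = -10 − (-12.5) = 2.5 dB.
Ratio = 7.5 / 2.5 = 3.

3:1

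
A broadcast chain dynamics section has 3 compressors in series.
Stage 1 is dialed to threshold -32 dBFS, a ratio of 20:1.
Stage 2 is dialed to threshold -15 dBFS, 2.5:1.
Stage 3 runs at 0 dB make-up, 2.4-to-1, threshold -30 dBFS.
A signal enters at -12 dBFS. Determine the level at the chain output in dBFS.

-31 dBFS

Stage 1: 20 dB above -32 dBFS, reduced 20:1 to 1 dB above → -31 dBFS.
Stage 2: -31 dBFS is at or below the -15 dBFS threshold — no compression; output -31 dBFS.
Stage 3: -31 dBFS is at or below the -30 dBFS threshold — no compression; output -31 dBFS.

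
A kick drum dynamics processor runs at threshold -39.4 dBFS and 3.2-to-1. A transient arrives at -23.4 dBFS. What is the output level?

-34.4 dBFS

The input is 16 dB above the -39.4 dBFS threshold.
The 16 dB excess becomes 5 dB after 3.2:1 reduction.
So the level is -39.4 + 5 = -34.4 dBFS.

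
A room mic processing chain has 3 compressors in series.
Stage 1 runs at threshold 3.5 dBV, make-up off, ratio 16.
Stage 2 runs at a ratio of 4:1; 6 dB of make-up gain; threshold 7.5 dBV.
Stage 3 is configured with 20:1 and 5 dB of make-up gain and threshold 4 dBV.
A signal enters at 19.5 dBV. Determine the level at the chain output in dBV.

Stage 1: 16 dB above 3.5 dBV, reduced 16:1 to 1 dB above → 4.5 dBV.
Stage 2: 4.5 dBV is at or below the 7.5 dBV threshold — no compression; make-up brings it to 10.5 dBV.
Stage 3: overshoot 6.5 dB → 6.5/20 = 0.325 dB → 4.325 dBV; +5 dB make-up → 9.325 dBV.

9.325 dBV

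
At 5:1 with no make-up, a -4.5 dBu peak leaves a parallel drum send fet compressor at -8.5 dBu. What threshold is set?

-9.5 dBu

Gain reduction = -4.5 − (-8.5) = 4 dB; output overshoot = GR / (R − 1) = 4 / 4 = 1 dB.
Threshold = output − output overshoot = -8.5 − 1 = -9.5 dBu.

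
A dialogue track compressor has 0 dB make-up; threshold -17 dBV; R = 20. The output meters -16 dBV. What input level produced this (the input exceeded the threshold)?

3 dBV

The compressed level sits -16 − (-17) = 1 dB over threshold.
Input overshoot = R × output overshoot = 20 dB → input = -17 + 20 = 3 dBV.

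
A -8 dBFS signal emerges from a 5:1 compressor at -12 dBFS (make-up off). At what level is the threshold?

Gain reduction = -8 − (-12) = 4 dB; output overshoot = GR / (R − 1) = 4 / 4 = 1 dB.
Threshold = output − output overshoot = -12 − 1 = -13 dBFS.

-13 dBFS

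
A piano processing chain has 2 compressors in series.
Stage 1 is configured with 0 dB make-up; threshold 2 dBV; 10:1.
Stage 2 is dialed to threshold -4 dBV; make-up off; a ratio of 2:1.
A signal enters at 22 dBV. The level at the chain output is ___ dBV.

0 dBV

Stage 1: overshoot 20 dB → 20/10 = 2 dB → 4 dBV.
Stage 2: 8 dB above -4 dBV, reduced 2:1 to 4 dB above → 0 dBV.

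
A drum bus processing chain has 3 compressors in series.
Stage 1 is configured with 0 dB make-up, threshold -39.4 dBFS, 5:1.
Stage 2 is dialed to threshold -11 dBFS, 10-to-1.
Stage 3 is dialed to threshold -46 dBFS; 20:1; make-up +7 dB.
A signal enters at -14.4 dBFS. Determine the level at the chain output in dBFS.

-38.42 dBFS

Stage 1: overshoot 25 dB → 25/5 = 5 dB → -34.4 dBFS.
Stage 2: -34.4 dBFS is at or below the -11 dBFS threshold — no compression; output -34.4 dBFS.
Stage 3: 11.6 dB above -46 dBFS, reduced 20:1 to 0.58 dB above → -45.42 dBFS; +7 dB make-up → -38.42 dBFS.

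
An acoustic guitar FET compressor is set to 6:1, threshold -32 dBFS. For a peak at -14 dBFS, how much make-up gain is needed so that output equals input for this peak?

15 dB

The peak compresses to -32 + 18/6 = -29 dBFS.
To reach -14 dBFS requires -14 − (-29) = 15 dB of make-up.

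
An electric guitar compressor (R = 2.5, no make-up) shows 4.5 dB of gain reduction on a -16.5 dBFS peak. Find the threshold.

Let T be the threshold. Output overshoot = (input overshoot)/R, so -21 − T = (-16.5 − T)/2.5.
2.5·(-21 − T) = -16.5 − T → 1.5·T = -52.5 − (-16.5) = -36.
T = -36/1.5 = -24 dBFS.

-24 dBFS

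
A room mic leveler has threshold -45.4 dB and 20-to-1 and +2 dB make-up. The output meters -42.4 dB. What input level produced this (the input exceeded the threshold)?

-25.4 dB

Remove make-up: -42.4 − 2 = -44.4 dB.
The compressed level sits -44.4 − (-45.4) = 1 dB over threshold.
Undo the ratio: input overshoot = 1 × 20 = 20 dB, giving input = -25.4 dB.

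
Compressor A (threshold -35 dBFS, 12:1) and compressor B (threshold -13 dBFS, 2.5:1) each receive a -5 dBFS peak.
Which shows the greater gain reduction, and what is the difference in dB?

A, by 22.7 dB

A: GR = 30 − 30/12 = 27.5 dB.
B: GR = 8 − 8/2.5 = 4.8 dB.
A reduces 22.7 dB more.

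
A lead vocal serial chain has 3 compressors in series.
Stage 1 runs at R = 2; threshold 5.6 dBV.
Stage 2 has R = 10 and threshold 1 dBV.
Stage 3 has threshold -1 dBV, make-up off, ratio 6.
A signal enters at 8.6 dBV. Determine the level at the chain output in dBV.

Stage 1: 3 dB above 5.6 dBV, reduced 2:1 to 1.5 dB above → 7.1 dBV.
Stage 2: overshoot 6.1 dB → 6.1/10 = 0.61 dB → 1.61 dBV.
Stage 3: 1.61 dBV is 2.61 dB over -1 dBV; at 6:1 that becomes 0.435 dB over, giving -0.565 dBV.

-0.565 dBV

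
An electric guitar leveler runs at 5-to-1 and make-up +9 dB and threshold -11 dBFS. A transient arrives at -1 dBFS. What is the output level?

0 dBFS

The input is 10 dB above the -11 dBFS threshold.
The 10 dB excess becomes 2 dB after 5:1 reduction.
So the level is -11 + 2 = -9 dBFS; make-up adds 9 dB, giving 0 dBFS.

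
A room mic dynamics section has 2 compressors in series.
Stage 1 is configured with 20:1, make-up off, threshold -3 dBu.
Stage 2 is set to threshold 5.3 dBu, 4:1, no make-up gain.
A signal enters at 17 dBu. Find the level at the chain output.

Stage 1: overshoot 20 dB → 20/20 = 1 dB → -2 dBu.
Stage 2: -2 dBu is at or below the 5.3 dBu threshold — no compression; output -2 dBu.

-2 dBu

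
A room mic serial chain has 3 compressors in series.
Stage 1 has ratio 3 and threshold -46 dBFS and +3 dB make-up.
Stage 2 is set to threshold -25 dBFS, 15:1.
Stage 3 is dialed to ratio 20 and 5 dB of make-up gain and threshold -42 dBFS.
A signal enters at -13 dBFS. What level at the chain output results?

Stage 1: 33 dB above -46 dBFS, reduced 3:1 to 11 dB above → -35 dBFS; +3 dB make-up → -32 dBFS.
Stage 2: -32 dBFS is at or below the -25 dBFS threshold — no compression; output -32 dBFS.
Stage 3: -32 dBFS is 10 dB over -42 dBFS; at 20:1 that becomes 0.5 dB over, giving -41.5 dBFS; +5 dB make-up → -36.5 dBFS.

-36.5 dBFS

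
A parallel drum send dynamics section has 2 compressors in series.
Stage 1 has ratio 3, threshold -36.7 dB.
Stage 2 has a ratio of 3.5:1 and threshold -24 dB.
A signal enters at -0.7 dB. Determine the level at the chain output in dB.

Stage 1: -0.7 dB is 36 dB over -36.7 dB; at 3:1 that becomes 12 dB over, giving -24.7 dB.
Stage 2: -24.7 dB is at or below the -24 dB threshold — no compression; output -24.7 dB.

-24.7 dB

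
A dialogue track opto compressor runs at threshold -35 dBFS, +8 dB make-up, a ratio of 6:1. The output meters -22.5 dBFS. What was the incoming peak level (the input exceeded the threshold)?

-8 dBFS

Remove make-up: -22.5 − 8 = -30.5 dBFS.
The compressed level sits -30.5 − (-35) = 4.5 dB over threshold.
Before 6:1 compression the overshoot was 4.5 × 6 = 27 dB, so input = -35 + 27 = -8 dBFS.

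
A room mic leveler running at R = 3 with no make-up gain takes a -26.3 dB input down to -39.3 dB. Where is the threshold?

-45.8 dB

Let T be the threshold. Output overshoot = (input overshoot)/R, so -39.3 − T = (-26.3 − T)/3.
3·(-39.3 − T) = -26.3 − T → 2·T = -117.9 − (-26.3) = -91.6.
T = -91.6/2 = -45.8 dB.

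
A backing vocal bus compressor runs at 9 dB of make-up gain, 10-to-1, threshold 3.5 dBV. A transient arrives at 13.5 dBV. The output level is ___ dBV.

13.5 dBV

13.5 dBV sits 10 dB over threshold.
At 10:1 the overshoot is divided by 10, leaving 1 dB above threshold.
That puts the output at 4.5 dBV; make-up adds 9 dB, giving 13.5 dBV.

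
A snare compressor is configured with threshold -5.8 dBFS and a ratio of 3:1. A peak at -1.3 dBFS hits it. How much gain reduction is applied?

3 dB

-1.3 dBFS exceeds the threshold by 4.5 dB.
After 3:1 compression the overshoot becomes 4.5/3 = 1.5 dB.
GR = overshoot in − overshoot out = 4.5 − 1.5 = 3 dB.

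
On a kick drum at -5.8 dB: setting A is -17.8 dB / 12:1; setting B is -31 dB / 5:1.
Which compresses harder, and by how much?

A: overshoot 12 dB → output overshoot 1 dB → GR 11 dB.
B: overshoot 25.2 dB → output overshoot 5.04 dB → GR 20.16 dB.
B reduces 9.16 dB more.

B, by 9.16 dB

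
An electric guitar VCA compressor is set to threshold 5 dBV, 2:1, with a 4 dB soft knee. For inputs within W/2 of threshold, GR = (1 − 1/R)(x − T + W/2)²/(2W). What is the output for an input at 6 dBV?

5.4375 dBV

x − T + W/2 = 6 − 5 + 2 = 3.
GR = (1 − 1/2) × 3² / 8 = 0.5 × 9 / 8 = 0.5625 dB.
Output = 6 − 0.5625 = 5.4375 dBV.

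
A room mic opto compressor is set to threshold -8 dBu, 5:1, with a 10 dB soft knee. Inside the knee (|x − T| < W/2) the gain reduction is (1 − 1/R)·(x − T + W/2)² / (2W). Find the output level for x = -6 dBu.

x − T + W/2 = -6 − (-8) + 5 = 7.
GR = (1 − 1/5) × 7² / 20 = 0.8 × 49 / 20 = 1.96 dB.
Output = -6 − 1.96 = -7.96 dBu.

-7.96 dBu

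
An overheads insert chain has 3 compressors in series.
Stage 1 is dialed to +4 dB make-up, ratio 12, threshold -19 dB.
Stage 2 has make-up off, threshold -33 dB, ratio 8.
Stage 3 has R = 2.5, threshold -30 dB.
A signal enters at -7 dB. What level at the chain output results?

Stage 1: overshoot 12 dB → 12/12 = 1 dB → -18 dB; +4 dB make-up → -14 dB.
Stage 2: -14 dB is 19 dB over -33 dB; at 8:1 that becomes 2.375 dB over, giving -30.625 dB.
Stage 3: -30.625 dB is at or below the -30 dB threshold — no compression; output -30.625 dB.

-30.625 dB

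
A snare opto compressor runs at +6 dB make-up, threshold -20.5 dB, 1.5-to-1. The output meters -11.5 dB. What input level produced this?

Stripping the +6 dB make-up gives -17.5 dB at the gain stage.
That's 3 dB above the -20.5 dB threshold.
Before 1.5:1 compression the overshoot was 3 × 1.5 = 4.5 dB, so input = -20.5 + 4.5 = -16 dB.

-16 dB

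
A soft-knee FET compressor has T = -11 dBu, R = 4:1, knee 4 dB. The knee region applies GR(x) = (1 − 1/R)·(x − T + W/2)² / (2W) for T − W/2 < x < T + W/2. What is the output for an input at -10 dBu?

x − T + W/2 = -10 − (-11) + 2 = 3.
GR = (1 − 1/4) × 3² / 8 = 0.75 × 9 / 8 = 0.84375 dB.
Output = -10 − 0.84375 = -10.84375 dBu.

-10.84375 dBu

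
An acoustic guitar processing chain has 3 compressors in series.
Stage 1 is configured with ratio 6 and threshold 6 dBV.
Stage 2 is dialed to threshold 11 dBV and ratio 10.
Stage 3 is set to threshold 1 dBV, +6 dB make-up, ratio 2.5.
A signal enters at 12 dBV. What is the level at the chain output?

9.4 dBV

Stage 1: 6 dB above 6 dBV, reduced 6:1 to 1 dB above → 7 dBV.
Stage 2: below threshold (7 ≤ 11); passes unchanged; output 7 dBV.
Stage 3: 6 dB above 1 dBV, reduced 2.5:1 to 2.4 dB above → 3.4 dBV; +6 dB make-up → 9.4 dBV.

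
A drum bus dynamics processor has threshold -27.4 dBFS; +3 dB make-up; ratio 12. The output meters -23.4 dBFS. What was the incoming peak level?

-15.4 dBFS

Remove make-up: -23.4 − 3 = -26.4 dBFS.
That's 1 dB above the -27.4 dBFS threshold.
Before 12:1 compression the overshoot was 1 × 12 = 12 dB, so input = -27.4 + 12 = -15.4 dBFS.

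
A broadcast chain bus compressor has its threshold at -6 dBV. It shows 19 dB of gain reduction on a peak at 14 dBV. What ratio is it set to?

20:1

Input overshoot = 14 − (-6) = 20 dB.
Output overshoot = 20 − 19 = 1 dB.
Ratio = input overshoot / output overshoot = 20 / 1 = 20.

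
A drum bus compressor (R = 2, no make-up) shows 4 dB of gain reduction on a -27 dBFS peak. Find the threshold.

-35 dBFS

Input is 8 dB above T (since output overshoot × R = input overshoot: (-31 − T)·2 = -27 − T gives T = -35 dBFS).
Check: -35 + (-27 − (-35))/2 = -35 + 4 = -31 dBFS. ✓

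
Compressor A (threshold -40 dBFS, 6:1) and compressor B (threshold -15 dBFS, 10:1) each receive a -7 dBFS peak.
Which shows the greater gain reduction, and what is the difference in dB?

A: overshoot 33 dB → output overshoot 5.5 dB → GR 27.5 dB.
B: overshoot 8 dB → output overshoot 0.8 dB → GR 7.2 dB.
A applies 20.3 dB more gain reduction.

A, by 20.3 dB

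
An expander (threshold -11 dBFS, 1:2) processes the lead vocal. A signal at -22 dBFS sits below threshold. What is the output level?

Below threshold, a 1:2 expander applies gain = (2−1)×(T − x) of attenuation.
(2−1) × 11 = 11 dB, so output = -22 − 11 = -33 dBFS.

-33 dBFS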